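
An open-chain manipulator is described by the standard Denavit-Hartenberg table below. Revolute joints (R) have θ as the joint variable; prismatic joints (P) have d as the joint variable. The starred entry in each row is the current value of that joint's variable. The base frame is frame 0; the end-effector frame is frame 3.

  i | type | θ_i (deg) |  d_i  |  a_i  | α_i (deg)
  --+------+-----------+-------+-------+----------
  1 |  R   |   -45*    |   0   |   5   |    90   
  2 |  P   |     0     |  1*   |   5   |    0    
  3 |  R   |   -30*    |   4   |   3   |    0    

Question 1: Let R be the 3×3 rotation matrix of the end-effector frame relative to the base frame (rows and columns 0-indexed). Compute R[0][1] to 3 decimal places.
0.354

End-effector y-axis (col 1 of R) = (0.3536,-0.3536,0.8660)
R[0][1] = 0.3536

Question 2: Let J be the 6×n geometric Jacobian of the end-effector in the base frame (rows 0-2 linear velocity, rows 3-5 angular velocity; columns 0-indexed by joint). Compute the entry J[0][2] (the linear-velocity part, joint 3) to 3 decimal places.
axis z_2 = (-0.7071,-0.7071,0.0000); lever o_n−o_2 = (-0.9913,-4.6655,-1.5000)
cross product → J_v[:, 2] = (1.0607,-1.0607,2.5981)
J_ω[:, 2] = z_2
entry J[0][2] = 1.0607

1.061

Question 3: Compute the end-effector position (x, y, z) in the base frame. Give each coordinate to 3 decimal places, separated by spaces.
5.373 -12.444 -1.500

after link 1: o_1 = (3.5355, -3.5355, 0.0000)
after link 2: o_2 = (6.3640, -7.7782, 0.0000)
after link 3: o_3 = (5.3727, -12.4437, -1.5000)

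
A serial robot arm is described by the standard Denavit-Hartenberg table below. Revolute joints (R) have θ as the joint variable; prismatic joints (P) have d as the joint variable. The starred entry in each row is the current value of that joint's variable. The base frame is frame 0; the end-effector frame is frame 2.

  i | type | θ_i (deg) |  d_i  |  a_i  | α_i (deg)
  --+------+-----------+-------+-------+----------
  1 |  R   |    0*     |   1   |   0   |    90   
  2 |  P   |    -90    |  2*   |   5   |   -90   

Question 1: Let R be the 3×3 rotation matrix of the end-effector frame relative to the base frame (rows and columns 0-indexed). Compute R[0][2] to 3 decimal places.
1.000

End-effector z-axis (col 2 of R) = (1.0000,-0.0000,0.0000)
R[0][2] = 1.0000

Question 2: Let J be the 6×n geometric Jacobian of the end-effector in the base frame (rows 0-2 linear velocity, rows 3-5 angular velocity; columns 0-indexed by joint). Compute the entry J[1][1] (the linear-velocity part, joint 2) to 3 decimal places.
-1.000

prismatic axis z_1 = (0.0000,-1.0000,0.0000)
J_v[:, 1] = z_1; J_ω[:, 1] = (0,0,0)
entry J[1][1] = -1.0000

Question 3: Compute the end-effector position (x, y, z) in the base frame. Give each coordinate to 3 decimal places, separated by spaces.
after link 1: o_1 = (0.0000, 0.0000, 1.0000)
after link 2: o_2 = (0.0000, -2.0000, -4.0000)

0.000 -2.000 -4.000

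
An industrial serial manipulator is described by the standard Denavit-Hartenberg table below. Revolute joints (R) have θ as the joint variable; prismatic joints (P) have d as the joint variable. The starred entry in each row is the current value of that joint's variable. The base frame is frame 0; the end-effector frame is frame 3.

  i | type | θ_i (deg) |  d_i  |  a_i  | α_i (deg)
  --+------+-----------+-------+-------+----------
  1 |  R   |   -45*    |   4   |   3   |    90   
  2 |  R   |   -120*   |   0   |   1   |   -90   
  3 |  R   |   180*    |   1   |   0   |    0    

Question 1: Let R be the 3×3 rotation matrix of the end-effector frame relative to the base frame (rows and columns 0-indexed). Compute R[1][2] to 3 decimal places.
-0.612

End-effector z-axis (col 2 of R) = (0.6124,-0.6124,-0.5000)
R[1][2] = -0.6124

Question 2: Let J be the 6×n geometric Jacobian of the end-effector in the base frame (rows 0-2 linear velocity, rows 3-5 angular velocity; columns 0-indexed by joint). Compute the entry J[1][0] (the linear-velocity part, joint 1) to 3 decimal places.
axis z_0 = ẑ; lever o_n−o_0 = (2.3801,-2.3801,2.6340)
cross product → J_v[:, 0] = (2.3801,2.3801,-0.0000)
J_ω[:, 0] = z_0
entry J[1][0] = 2.3801

2.380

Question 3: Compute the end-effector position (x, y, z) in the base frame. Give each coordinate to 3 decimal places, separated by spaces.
after link 1: o_1 = (2.1213, -2.1213, 4.0000)
after link 2: o_2 = (1.7678, -1.7678, 3.1340)
after link 3: o_3 = (2.3801, -2.3801, 2.6340)

2.380 -2.380 2.634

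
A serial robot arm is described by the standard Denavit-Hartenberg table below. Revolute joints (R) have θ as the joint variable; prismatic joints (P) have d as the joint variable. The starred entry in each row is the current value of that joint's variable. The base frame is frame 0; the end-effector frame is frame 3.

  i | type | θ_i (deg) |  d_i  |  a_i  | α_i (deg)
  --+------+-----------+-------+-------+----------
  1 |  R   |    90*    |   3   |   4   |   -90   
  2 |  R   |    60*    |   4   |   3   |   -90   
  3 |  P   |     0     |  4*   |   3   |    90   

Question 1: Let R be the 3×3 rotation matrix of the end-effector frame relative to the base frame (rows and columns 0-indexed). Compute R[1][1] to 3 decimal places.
-0.866

End-effector y-axis (col 1 of R) = (-0.0000,-0.8660,-0.5000)
R[1][1] = -0.8660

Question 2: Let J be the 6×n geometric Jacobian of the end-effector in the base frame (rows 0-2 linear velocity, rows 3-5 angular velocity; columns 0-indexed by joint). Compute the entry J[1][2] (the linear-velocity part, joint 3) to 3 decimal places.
prismatic axis z_2 = (-0.0000,-0.8660,-0.5000)
J_v[:, 2] = z_2; J_ω[:, 2] = (0,0,0)
entry J[1][2] = -0.8660

-0.866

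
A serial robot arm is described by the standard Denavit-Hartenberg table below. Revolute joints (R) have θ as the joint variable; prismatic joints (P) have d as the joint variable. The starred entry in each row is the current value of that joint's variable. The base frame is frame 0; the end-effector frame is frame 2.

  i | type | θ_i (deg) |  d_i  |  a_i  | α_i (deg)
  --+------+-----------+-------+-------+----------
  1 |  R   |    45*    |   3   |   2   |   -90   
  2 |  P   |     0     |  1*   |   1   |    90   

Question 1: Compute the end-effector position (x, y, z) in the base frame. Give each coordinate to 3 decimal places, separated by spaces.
1.414 2.828 3.000

after link 1: o_1 = (1.4142, 1.4142, 3.0000)
after link 2: o_2 = (1.4142, 2.8284, 3.0000)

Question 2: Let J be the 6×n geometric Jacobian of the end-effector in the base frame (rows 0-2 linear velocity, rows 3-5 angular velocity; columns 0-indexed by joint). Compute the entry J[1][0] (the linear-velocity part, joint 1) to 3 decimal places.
axis z_0 = ẑ; lever o_n−o_0 = (1.4142,2.8284,3.0000)
cross product → J_v[:, 0] = (-2.8284,1.4142,0.0000)
J_ω[:, 0] = z_0
entry J[1][0] = 1.4142

1.414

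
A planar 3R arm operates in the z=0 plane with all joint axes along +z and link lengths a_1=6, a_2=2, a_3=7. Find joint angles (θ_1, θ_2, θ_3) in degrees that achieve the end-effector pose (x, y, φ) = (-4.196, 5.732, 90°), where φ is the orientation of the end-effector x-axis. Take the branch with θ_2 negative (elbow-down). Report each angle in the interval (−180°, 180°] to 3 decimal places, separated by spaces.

wrist centre = target − a_3·(cos φ, sin φ) = (-4.1960, -1.2680)
cos θ_2 = (19.2142−6²−2²)/(2·6·2) = -0.8661; θ_2 = -150.0055° (elbow-down)
β = atan2(-1.2680,-4.1960) = -163.1856°; ψ = atan2(-0.9998,4.2679) = -13.1850°
θ_1 = β − ψ = -150.0006°
θ_3 = φ − θ_1 − θ_2 = 30.0061° (wrapped to (-180°,180°])

-150.001 -150.005 30.006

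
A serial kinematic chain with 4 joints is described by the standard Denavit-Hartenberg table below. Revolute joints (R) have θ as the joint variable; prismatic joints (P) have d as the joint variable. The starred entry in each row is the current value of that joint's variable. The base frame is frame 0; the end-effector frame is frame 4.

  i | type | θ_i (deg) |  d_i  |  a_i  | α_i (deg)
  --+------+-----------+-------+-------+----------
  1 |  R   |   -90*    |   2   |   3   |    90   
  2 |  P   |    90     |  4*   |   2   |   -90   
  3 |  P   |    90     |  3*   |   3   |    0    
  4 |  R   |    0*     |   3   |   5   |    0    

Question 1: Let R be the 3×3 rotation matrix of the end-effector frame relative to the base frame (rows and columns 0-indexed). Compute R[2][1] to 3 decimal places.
End-effector y-axis (col 1 of R) = (0.0000,0.0000,-1.0000)
R[2][1] = -1.0000

-1.000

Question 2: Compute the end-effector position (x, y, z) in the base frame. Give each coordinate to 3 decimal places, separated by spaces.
after link 1: o_1 = (0.0000, -3.0000, 2.0000)
after link 2: o_2 = (-4.0000, -3.0000, 4.0000)
after link 3: o_3 = (-1.0000, -0.0000, 4.0000)
after link 4: o_4 = (4.0000, 3.0000, 4.0000)

4.000 3.000 4.000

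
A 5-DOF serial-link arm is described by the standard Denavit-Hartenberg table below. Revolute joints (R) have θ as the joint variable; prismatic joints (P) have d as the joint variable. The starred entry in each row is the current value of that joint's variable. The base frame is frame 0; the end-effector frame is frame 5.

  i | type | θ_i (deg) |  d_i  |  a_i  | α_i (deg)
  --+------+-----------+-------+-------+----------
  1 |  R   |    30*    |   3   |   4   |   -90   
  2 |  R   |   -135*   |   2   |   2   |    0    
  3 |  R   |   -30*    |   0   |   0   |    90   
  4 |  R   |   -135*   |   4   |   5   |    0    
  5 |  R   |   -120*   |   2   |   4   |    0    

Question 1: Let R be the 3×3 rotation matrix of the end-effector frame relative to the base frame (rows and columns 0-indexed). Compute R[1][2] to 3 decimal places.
End-effector z-axis (col 2 of R) = (-0.2241,-0.1294,-0.9659)
R[1][2] = -0.1294

-0.129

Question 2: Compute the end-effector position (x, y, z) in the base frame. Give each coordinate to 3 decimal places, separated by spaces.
after link 1: o_1 = (3.4641, 2.0000, 3.0000)
after link 2: o_2 = (1.2394, 3.0249, 4.4142)
after link 3: o_3 = (1.2394, 3.0249, 4.4142)
after link 4: o_4 = (5.0681, 1.1530, -0.3646)
after link 5: o_5 = (3.5540, 4.7402, -2.5644)

3.554 4.740 -2.564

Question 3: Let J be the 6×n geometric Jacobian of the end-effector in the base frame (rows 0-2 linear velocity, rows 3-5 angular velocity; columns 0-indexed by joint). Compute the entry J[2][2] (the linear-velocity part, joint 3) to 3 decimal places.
axis z_2 = (-0.5000,0.8660,0.0000); lever o_n−o_2 = (2.3146,1.7153,-6.9786)
cross product → J_v[:, 2] = (-6.0436,-3.4893,-2.8621)
J_ω[:, 2] = z_2
entry J[2][2] = -2.8621

-2.862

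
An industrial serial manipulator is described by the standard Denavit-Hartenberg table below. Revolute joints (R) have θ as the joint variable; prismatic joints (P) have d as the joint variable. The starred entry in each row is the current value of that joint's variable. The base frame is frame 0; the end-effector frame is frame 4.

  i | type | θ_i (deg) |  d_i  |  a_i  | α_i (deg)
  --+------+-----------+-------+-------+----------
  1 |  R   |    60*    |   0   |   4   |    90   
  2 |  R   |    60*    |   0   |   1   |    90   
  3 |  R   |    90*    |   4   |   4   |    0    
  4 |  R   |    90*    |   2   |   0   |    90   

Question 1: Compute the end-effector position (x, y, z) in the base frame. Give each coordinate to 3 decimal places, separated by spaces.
after link 1: o_1 = (2.0000, 3.4641, 0.0000)
after link 2: o_2 = (2.2500, 3.8971, 0.8660)
after link 3: o_3 = (7.4462, 4.8971, -1.1340)
after link 4: o_4 = (8.3122, 6.3971, -2.1340)

8.312 6.397 -2.134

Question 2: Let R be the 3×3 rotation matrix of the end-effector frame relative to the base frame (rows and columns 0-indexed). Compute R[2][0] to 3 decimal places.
End-effector x-axis (col 0 of R) = (-0.2500,-0.4330,-0.8660)
R[2][0] = -0.8660

-0.866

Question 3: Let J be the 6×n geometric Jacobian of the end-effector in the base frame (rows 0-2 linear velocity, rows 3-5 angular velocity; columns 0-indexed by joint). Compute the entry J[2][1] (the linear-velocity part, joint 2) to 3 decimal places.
5.696

axis z_1 = (0.8660,-0.5000,0.0000); lever o_n−o_1 = (6.3122,2.9330,-2.1340)
cross product → J_v[:, 1] = (1.0670,1.8481,5.6962)
J_ω[:, 1] = z_1
entry J[2][1] = 5.6962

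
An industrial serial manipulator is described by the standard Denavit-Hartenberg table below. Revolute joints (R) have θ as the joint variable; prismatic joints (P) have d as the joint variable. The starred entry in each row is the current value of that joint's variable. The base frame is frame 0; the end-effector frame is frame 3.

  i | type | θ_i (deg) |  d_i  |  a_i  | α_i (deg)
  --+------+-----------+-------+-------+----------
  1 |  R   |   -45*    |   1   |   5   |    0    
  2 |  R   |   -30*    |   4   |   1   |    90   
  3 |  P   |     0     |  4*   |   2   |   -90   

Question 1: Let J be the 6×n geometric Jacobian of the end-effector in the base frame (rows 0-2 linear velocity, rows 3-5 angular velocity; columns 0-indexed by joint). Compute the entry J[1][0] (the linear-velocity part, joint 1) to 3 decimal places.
axis z_0 = ẑ; lever o_n−o_0 = (0.4483,-7.4686,5.0000)
cross product → J_v[:, 0] = (7.4686,0.4483,-0.0000)
J_ω[:, 0] = z_0
entry J[1][0] = 0.4483

0.448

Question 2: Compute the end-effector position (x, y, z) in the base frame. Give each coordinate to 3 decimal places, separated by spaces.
after link 1: o_1 = (3.5355, -3.5355, 1.0000)
after link 2: o_2 = (3.7944, -4.5015, 5.0000)
after link 3: o_3 = (0.4483, -7.4686, 5.0000)

0.448 -7.469 5.000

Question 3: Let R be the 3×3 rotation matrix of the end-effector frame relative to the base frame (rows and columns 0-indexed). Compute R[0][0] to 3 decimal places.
End-effector x-axis (col 0 of R) = (0.2588,-0.9659,0.0000)
R[0][0] = 0.2588

0.259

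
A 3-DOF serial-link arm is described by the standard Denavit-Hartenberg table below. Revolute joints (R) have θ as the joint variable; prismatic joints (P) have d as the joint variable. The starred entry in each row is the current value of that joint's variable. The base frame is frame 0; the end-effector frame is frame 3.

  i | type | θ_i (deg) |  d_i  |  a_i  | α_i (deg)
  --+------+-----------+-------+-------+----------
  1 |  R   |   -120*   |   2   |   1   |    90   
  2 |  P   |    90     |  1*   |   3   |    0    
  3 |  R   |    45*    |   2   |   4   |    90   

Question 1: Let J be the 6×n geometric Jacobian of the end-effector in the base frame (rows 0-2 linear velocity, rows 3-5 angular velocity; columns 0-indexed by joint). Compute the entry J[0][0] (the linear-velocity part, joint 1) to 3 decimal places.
-3.083

axis z_0 = ẑ; lever o_n−o_0 = (-1.6839,3.0835,7.8284)
cross product → J_v[:, 0] = (-3.0835,-1.6839,0.0000)
J_ω[:, 0] = z_0
entry J[0][0] = -3.0835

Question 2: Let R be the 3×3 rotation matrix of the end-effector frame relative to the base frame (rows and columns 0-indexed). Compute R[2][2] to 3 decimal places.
0.707

End-effector z-axis (col 2 of R) = (-0.3536,-0.6124,0.7071)
R[2][2] = 0.7071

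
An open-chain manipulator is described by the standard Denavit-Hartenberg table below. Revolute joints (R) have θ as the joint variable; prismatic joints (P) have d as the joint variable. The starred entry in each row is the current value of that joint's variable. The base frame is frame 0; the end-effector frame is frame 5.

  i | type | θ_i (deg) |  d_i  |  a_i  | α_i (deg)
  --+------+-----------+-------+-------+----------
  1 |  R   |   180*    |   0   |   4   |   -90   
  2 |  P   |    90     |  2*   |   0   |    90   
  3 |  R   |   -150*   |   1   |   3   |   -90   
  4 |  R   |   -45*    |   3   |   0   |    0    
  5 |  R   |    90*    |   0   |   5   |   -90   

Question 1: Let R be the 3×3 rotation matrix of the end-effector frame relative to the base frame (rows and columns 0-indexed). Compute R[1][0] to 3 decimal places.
End-effector x-axis (col 0 of R) = (0.7071,0.3536,0.6124)
R[1][0] = 0.3536

0.354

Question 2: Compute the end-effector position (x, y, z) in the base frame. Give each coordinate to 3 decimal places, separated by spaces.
-1.464 3.866 4.160

after link 1: o_1 = (-4.0000, 0.0000, 0.0000)
after link 2: o_2 = (-4.0000, -2.0000, 0.0000)
after link 3: o_3 = (-5.0000, -0.5000, 2.5981)
after link 4: o_4 = (-5.0000, 2.0981, 1.0981)
after link 5: o_5 = (-1.4645, 3.8658, 4.1599)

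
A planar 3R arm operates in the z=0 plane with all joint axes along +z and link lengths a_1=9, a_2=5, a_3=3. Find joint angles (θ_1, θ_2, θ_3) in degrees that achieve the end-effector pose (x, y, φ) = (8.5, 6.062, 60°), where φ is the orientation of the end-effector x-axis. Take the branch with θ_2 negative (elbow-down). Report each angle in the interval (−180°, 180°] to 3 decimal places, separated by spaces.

wrist centre = target − a_3·(cos φ, sin φ) = (7.0000, 3.4639)
cos θ_2 = (60.9988−9²−5²)/(2·9·5) = -0.5000; θ_2 = -120.0009° (elbow-down)
β = atan2(3.4639,7.0000) = 26.3283°; ψ = atan2(-4.3301,6.4999) = -33.6705°
θ_1 = β − ψ = 59.9989°
θ_3 = φ − θ_1 − θ_2 = 120.0020° (wrapped to (-180°,180°])

59.999 -120.001 120.002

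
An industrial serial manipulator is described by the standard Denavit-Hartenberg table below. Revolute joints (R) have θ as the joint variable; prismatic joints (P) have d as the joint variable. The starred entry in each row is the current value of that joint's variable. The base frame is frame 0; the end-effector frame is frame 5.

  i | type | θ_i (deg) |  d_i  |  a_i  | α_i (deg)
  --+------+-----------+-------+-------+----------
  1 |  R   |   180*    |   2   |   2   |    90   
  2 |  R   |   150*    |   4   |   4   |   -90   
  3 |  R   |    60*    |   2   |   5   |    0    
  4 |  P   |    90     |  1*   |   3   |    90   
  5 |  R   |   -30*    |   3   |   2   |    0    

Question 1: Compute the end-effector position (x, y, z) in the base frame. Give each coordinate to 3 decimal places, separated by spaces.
after link 1: o_1 = (-2.0000, 0.0000, 2.0000)
after link 2: o_2 = (1.4641, 4.0000, 4.0000)
after link 3: o_3 = (4.6292, -0.3301, 3.5179)
after link 4: o_4 = (2.8792, -1.8301, 1.3529)
after link 5: o_5 = (2.3792, -5.2942, 2.2189)

2.379 -5.294 2.219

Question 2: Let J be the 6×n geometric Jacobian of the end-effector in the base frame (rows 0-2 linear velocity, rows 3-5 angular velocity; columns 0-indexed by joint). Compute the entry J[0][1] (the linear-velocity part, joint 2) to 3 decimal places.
axis z_1 = (0.0000,1.0000,0.0000); lever o_n−o_1 = (4.3792,-5.2942,0.2189)
cross product → J_v[:, 1] = (0.2189,0.0000,-4.3792)
J_ω[:, 1] = z_1
entry J[0][1] = 0.2189

0.219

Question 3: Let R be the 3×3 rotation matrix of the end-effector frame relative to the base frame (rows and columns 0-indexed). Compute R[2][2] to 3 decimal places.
End-effector z-axis (col 2 of R) = (0.4330,-0.8660,0.2500)
R[2][2] = 0.2500

0.250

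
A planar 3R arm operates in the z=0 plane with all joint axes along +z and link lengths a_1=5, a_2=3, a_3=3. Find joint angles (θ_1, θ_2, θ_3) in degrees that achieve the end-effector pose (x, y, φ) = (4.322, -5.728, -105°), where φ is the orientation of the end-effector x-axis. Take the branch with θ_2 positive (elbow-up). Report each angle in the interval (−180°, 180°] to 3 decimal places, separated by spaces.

-59.997 89.992 -134.995

wrist centre = target − a_3·(cos φ, sin φ) = (5.0985, -2.8302)
cos θ_2 = (34.0044−5²−3²)/(2·5·3) = 0.0001; θ_2 = 89.9915° (elbow-up)
β = atan2(-2.8302,5.0985) = -29.0352°; ψ = atan2(3.0000,5.0004) = 30.9615°
θ_1 = β − ψ = -59.9968°
θ_3 = φ − θ_1 − θ_2 = -134.9948° (wrapped to (-180°,180°])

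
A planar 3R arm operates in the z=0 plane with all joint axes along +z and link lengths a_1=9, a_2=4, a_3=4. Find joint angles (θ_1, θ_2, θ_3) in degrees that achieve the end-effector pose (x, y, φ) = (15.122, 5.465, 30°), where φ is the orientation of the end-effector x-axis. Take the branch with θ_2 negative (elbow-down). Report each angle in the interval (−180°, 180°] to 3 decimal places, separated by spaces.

wrist centre = target − a_3·(cos φ, sin φ) = (11.6579, 3.4650)
cos θ_2 = (147.9128−9²−4²)/(2·9·4) = 0.7071; θ_2 = -44.9987° (elbow-down)
β = atan2(3.4650,11.6579) = 16.5532°; ψ = atan2(-2.8284,11.8285) = -13.4478°
θ_1 = β − ψ = 30.0009°
θ_3 = φ − θ_1 − θ_2 = 44.9978° (wrapped to (-180°,180°])

30.001 -44.999 44.998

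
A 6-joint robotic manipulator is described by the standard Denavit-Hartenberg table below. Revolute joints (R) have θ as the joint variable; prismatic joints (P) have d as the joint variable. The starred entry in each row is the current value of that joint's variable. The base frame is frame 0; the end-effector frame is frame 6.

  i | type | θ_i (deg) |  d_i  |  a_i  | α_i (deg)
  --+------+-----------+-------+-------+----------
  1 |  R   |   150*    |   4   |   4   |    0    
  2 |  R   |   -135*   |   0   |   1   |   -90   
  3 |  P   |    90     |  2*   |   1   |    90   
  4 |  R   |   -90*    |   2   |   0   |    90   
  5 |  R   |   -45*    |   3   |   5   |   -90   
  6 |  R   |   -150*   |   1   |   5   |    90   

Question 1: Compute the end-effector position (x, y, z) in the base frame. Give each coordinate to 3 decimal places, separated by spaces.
after link 1: o_1 = (-3.4641, 2.0000, 4.0000)
after link 2: o_2 = (-2.4982, 2.2588, 4.0000)
after link 3: o_3 = (-3.0158, 4.1907, 3.0000)
after link 4: o_4 = (-1.0840, 4.7083, 3.0000)
after link 5: o_5 = (-3.5840, 0.3782, 6.0000)
after link 6: o_6 = (-0.5529, 3.6282, 8.5000)

-0.553 3.628 8.500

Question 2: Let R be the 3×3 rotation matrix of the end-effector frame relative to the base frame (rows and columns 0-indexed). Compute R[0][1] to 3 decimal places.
End-effector y-axis (col 1 of R) = (0.8660,-0.5000,0.0000)
R[0][1] = 0.8660

0.866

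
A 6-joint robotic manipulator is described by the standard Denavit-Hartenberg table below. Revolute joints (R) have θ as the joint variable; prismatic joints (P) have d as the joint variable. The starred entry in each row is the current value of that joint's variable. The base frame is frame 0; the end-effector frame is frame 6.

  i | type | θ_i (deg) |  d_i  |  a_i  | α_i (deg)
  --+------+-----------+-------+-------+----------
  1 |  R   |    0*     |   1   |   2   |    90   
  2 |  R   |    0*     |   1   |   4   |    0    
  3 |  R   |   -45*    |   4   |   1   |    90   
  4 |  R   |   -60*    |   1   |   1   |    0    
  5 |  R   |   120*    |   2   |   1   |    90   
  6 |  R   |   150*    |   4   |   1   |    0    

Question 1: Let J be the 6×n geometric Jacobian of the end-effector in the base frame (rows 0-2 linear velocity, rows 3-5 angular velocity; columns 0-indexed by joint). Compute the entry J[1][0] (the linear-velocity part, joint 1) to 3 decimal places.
axis z_0 = ẑ; lever o_n−o_0 = (7.0826,-2.2500,-5.0324)
cross product → J_v[:, 0] = (2.2500,7.0826,-0.0000)
J_ω[:, 0] = z_0
entry J[1][0] = 7.0826

7.083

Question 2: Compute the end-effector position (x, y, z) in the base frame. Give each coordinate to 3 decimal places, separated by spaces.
7.083 -2.250 -5.032

after link 1: o_1 = (2.0000, 0.0000, 1.0000)
after link 2: o_2 = (6.0000, -1.0000, 1.0000)
after link 3: o_3 = (6.7071, -5.0000, 0.2929)
after link 4: o_4 = (6.3536, -4.1340, -0.7678)
after link 5: o_5 = (5.2929, -5.0000, -2.5355)
after link 6: o_6 = (7.0826, -2.2500, -5.0324)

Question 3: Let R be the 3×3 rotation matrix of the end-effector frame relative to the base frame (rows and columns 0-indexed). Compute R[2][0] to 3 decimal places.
-0.047

End-effector x-axis (col 0 of R) = (-0.6597,0.7500,-0.0474)
R[2][0] = -0.0474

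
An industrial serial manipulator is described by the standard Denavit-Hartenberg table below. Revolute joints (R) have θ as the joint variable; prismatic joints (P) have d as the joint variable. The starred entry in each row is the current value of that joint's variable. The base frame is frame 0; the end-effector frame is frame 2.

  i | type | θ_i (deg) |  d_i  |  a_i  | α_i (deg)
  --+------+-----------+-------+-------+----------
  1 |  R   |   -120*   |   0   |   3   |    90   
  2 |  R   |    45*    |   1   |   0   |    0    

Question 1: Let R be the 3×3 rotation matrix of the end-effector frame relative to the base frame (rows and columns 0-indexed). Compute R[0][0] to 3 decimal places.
-0.354

End-effector x-axis (col 0 of R) = (-0.3536,-0.6124,0.7071)
R[0][0] = -0.3536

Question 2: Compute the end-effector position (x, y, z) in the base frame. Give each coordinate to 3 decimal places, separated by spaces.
after link 1: o_1 = (-1.5000, -2.5981, 0.0000)
after link 2: o_2 = (-2.3660, -2.0981, 0.0000)

-2.366 -2.098 0.000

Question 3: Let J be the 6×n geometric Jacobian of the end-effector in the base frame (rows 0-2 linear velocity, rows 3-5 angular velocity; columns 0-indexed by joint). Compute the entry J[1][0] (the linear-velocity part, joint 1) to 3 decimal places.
axis z_0 = ẑ; lever o_n−o_0 = (-2.3660,-2.0981,0.0000)
cross product → J_v[:, 0] = (2.0981,-2.3660,0.0000)
J_ω[:, 0] = z_0
entry J[1][0] = -2.3660

-2.366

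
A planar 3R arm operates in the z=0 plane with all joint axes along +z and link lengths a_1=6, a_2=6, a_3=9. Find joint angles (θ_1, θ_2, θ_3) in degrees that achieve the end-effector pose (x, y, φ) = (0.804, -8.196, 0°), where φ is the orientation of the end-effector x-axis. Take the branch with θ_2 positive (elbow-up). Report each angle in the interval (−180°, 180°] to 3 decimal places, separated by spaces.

-150.004 30.008 119.996

wrist centre = target − a_3·(cos φ, sin φ) = (-8.1960, -8.1960)
cos θ_2 = (134.3488−6²−6²)/(2·6·6) = 0.8660; θ_2 = 30.0080° (elbow-up)
β = atan2(-8.1960,-8.1960) = -135.0000°; ψ = atan2(3.0007,11.1957) = 15.0040°
θ_1 = β − ψ = -150.0040°
θ_3 = φ − θ_1 − θ_2 = 119.9960° (wrapped to (-180°,180°])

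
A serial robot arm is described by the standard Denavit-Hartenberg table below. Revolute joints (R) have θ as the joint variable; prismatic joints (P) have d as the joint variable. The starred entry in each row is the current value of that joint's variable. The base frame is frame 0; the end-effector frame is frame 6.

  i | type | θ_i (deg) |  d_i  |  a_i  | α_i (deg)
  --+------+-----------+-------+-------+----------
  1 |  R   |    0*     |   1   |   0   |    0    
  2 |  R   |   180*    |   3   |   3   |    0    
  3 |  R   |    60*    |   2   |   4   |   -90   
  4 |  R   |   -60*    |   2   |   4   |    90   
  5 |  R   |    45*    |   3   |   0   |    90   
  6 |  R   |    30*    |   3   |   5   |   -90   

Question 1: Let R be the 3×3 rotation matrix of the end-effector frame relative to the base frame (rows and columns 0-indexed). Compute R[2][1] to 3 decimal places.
-0.612

End-effector y-axis (col 1 of R) = (0.7891,-0.0474,-0.6124)
R[2][1] = -0.6124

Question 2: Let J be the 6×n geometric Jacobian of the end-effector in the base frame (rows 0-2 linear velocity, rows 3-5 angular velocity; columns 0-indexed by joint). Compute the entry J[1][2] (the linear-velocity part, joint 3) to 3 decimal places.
0.632

axis z_2 = (0.0000,0.0000,1.0000); lever o_n−o_2 = (0.6324,-4.7858,12.7029)
cross product → J_v[:, 2] = (4.7858,0.6324,-0.0000)
J_ω[:, 2] = z_2
entry J[1][2] = 0.6324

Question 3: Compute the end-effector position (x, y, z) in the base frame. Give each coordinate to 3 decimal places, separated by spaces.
-2.368 -4.786 16.703

after link 1: o_1 = (0.0000, 0.0000, 1.0000)
after link 2: o_2 = (-3.0000, 0.0000, 4.0000)
after link 3: o_3 = (-5.0000, -3.4641, 6.0000)
after link 4: o_4 = (-4.2679, -6.1962, 9.4641)
after link 5: o_5 = (-2.9689, -3.9462, 10.9641)
after link 6: o_6 = (-2.3676, -4.7858, 16.7029)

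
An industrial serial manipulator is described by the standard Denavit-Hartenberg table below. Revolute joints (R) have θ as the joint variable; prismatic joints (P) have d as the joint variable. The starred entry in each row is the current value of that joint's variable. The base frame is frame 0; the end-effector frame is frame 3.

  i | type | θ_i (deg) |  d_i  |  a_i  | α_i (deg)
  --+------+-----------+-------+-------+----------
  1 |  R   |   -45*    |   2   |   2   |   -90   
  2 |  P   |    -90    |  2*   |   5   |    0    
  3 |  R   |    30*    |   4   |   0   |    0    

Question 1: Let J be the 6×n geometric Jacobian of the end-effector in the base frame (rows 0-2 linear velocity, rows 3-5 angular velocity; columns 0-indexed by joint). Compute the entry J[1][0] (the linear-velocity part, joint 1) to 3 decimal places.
axis z_0 = ẑ; lever o_n−o_0 = (5.6569,2.8284,7.0000)
cross product → J_v[:, 0] = (-2.8284,5.6569,0.0000)
J_ω[:, 0] = z_0
entry J[1][0] = 5.6569

5.657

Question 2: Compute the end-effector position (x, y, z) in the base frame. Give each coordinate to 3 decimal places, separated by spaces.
after link 1: o_1 = (1.4142, -1.4142, 2.0000)
after link 2: o_2 = (2.8284, -0.0000, 7.0000)
after link 3: o_3 = (5.6569, 2.8284, 7.0000)

5.657 2.828 7.000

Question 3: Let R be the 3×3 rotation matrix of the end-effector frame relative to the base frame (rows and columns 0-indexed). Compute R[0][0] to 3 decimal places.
End-effector x-axis (col 0 of R) = (0.3536,-0.3536,0.8660)
R[0][0] = 0.3536

0.354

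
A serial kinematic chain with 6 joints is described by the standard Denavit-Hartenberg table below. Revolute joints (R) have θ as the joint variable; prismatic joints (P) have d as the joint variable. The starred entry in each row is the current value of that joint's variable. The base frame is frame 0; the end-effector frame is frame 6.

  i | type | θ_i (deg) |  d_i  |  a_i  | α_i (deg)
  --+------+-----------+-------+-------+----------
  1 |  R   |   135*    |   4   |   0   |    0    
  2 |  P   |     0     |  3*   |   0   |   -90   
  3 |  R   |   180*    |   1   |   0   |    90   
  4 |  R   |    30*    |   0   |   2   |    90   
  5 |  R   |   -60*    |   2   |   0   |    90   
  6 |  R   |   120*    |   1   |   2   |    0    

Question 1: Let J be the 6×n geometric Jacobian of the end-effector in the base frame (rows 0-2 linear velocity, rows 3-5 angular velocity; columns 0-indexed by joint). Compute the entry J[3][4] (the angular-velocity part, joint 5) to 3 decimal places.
0.966

axis z_4 = (0.9659,0.2588,-0.0000); lever o_n−o_4 = (3.2513,2.2854,-0.3660)
cross product → J_v[:, 4] = (-0.0947,0.3536,1.3660)
J_ω[:, 4] = z_4
entry J[3][4] = 0.9659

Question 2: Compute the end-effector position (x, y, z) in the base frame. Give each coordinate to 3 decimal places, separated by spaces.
3.062 -0.354 6.634

after link 1: o_1 = (0.0000, 0.0000, 4.0000)
after link 2: o_2 = (0.0000, 0.0000, 7.0000)
after link 3: o_3 = (-0.7071, -0.7071, 7.0000)
after link 4: o_4 = (-0.1895, -2.6390, 7.0000)
after link 5: o_5 = (1.7424, -2.1213, 7.0000)
after link 6: o_6 = (3.0619, -0.3536, 6.6340)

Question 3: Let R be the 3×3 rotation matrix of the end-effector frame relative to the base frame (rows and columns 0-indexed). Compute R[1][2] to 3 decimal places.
End-effector z-axis (col 2 of R) = (-0.2241,0.8365,0.5000)
R[1][2] = 0.8365

0.837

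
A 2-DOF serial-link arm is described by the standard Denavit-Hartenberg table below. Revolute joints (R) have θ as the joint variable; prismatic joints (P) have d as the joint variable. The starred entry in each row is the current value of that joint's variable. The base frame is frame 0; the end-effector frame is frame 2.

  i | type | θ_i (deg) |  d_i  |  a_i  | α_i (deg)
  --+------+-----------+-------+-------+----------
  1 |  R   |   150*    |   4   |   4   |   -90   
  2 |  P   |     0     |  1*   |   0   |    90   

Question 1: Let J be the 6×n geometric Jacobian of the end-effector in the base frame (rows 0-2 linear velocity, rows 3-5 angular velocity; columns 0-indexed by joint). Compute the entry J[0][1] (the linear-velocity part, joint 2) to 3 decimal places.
prismatic axis z_1 = (-0.5000,-0.8660,0.0000)
J_v[:, 1] = z_1; J_ω[:, 1] = (0,0,0)
entry J[0][1] = -0.5000

-0.500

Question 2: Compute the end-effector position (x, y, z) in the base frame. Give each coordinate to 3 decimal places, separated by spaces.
-3.964 1.134 4.000

after link 1: o_1 = (-3.4641, 2.0000, 4.0000)
after link 2: o_2 = (-3.9641, 1.1340, 4.0000)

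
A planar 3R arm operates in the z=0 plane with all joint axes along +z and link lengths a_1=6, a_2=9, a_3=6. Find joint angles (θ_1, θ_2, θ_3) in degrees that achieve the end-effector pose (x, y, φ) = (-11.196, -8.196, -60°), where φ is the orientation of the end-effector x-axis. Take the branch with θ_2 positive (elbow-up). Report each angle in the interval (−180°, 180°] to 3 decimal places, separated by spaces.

173.861 30.006 96.133

wrist centre = target − a_3·(cos φ, sin φ) = (-14.1960, -2.9998)
cos θ_2 = (210.5255−6²−9²)/(2·6·9) = 0.8660; θ_2 = 30.0056° (elbow-up)
β = atan2(-2.9998,-14.1960) = -168.0680°; ψ = atan2(4.5008,13.7938) = 18.0709°
θ_1 = β − ψ = -186.1389°
θ_3 = φ − θ_1 − θ_2 = 96.1334° (wrapped to (-180°,180°])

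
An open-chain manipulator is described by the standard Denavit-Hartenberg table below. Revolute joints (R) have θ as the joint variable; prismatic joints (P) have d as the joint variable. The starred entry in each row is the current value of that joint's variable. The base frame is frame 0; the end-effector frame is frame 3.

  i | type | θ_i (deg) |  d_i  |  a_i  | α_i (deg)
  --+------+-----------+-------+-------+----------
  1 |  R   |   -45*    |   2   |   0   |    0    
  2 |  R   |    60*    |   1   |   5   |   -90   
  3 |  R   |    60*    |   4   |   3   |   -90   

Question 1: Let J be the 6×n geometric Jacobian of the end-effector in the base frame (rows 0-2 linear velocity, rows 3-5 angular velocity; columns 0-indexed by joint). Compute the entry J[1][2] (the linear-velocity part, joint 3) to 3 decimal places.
axis z_2 = (-0.2588,0.9659,0.0000); lever o_n−o_2 = (0.4136,4.2519,-2.5981)
cross product → J_v[:, 2] = (-2.5095,-0.6724,-1.5000)
J_ω[:, 2] = z_2
entry J[1][2] = -0.6724

-0.672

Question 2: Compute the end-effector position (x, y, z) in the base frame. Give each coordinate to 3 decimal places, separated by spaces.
5.243 5.546 0.402

after link 1: o_1 = (0.0000, 0.0000, 2.0000)
after link 2: o_2 = (4.8296, 1.2941, 3.0000)
after link 3: o_3 = (5.2432, 5.5460, 0.4019)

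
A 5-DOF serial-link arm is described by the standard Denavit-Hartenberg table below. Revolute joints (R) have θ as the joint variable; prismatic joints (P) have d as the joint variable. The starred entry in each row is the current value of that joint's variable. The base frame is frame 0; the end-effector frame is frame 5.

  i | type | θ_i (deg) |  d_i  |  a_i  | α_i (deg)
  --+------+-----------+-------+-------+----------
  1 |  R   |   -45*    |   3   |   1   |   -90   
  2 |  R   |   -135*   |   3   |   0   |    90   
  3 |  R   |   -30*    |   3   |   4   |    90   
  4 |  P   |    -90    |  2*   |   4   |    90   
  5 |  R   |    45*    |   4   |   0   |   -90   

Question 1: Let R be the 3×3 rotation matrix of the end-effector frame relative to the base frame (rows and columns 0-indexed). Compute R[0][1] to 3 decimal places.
-0.787

End-effector y-axis (col 1 of R) = (-0.7866,0.0795,0.6124)
R[0][1] = -0.7866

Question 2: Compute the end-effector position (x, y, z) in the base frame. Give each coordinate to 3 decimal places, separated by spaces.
after link 1: o_1 = (0.7071, -0.7071, 3.0000)
after link 2: o_2 = (2.8284, 1.4142, 3.0000)
after link 3: o_3 = (-1.8178, 3.2321, 3.3282)
after link 4: o_4 = (-0.5426, -0.4927, 5.4495)
after link 5: o_5 = (2.6037, -0.8105, 3.0000)

2.604 -0.811 3.000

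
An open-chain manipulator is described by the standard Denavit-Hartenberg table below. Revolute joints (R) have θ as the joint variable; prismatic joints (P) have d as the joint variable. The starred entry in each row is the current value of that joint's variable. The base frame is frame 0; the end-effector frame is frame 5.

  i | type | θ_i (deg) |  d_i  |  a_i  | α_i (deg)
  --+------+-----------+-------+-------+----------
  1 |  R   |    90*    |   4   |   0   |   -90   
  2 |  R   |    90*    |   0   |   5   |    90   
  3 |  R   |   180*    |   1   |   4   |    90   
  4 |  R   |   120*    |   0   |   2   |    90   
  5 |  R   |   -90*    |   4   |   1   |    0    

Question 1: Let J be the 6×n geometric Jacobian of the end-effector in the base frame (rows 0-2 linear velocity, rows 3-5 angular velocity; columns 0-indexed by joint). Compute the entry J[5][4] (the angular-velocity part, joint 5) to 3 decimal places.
axis z_4 = (-0.0000,0.5000,0.8660); lever o_n−o_4 = (1.0000,2.0000,3.4641)
cross product → J_v[:, 4] = (-0.0000,0.8660,-0.5000)
J_ω[:, 4] = z_4
entry J[5][4] = 0.8660

0.866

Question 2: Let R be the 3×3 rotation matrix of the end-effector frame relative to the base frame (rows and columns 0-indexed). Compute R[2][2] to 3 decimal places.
0.866

End-effector z-axis (col 2 of R) = (-0.0000,0.5000,0.8660)
R[2][2] = 0.8660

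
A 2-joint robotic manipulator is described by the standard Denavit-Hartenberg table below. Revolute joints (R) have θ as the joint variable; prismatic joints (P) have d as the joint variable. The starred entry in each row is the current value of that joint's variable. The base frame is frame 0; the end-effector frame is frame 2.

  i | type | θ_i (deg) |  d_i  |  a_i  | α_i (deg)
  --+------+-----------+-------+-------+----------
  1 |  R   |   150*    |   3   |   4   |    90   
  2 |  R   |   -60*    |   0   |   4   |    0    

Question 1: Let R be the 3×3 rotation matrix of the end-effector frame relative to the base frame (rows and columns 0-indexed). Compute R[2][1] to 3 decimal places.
0.500

End-effector y-axis (col 1 of R) = (-0.7500,0.4330,0.5000)
R[2][1] = 0.5000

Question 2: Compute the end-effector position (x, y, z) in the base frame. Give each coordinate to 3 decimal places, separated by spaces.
-5.196 3.000 -0.464

after link 1: o_1 = (-3.4641, 2.0000, 3.0000)
after link 2: o_2 = (-5.1962, 3.0000, -0.4641)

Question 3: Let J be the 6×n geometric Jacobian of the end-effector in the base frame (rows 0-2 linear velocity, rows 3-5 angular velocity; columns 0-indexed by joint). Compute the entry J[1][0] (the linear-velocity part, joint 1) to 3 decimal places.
axis z_0 = ẑ; lever o_n−o_0 = (-5.1962,3.0000,-0.4641)
cross product → J_v[:, 0] = (-3.0000,-5.1962,0.0000)
J_ω[:, 0] = z_0
entry J[1][0] = -5.1962

-5.196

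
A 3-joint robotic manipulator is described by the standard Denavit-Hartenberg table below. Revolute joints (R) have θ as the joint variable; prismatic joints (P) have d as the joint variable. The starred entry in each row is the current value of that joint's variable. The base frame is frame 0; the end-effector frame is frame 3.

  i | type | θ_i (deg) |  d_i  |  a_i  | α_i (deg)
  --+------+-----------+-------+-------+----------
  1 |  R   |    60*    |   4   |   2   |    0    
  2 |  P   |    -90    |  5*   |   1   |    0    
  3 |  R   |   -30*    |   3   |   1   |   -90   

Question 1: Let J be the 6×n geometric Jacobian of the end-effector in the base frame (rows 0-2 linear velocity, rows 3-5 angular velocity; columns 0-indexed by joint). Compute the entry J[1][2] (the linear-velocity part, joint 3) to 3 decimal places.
axis z_2 = (0.0000,0.0000,1.0000); lever o_n−o_2 = (0.5000,-0.8660,3.0000)
cross product → J_v[:, 2] = (0.8660,0.5000,-0.0000)
J_ω[:, 2] = z_2
entry J[1][2] = 0.5000

0.500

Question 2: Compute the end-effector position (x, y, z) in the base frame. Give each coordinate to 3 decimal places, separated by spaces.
2.366 0.366 12.000

after link 1: o_1 = (1.0000, 1.7321, 4.0000)
after link 2: o_2 = (1.8660, 1.2321, 9.0000)
after link 3: o_3 = (2.3660, 0.3660, 12.0000)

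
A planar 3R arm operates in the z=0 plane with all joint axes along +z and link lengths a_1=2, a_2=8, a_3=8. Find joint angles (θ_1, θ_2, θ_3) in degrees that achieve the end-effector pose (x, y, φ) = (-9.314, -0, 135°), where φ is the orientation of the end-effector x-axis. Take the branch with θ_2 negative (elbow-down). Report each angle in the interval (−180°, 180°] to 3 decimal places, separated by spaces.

-0.008 -134.995 -89.997

wrist centre = target − a_3·(cos φ, sin φ) = (-3.6571, -5.6569)
cos θ_2 = (45.3747−2²−8²)/(2·2·8) = -0.7070; θ_2 = -134.9946° (elbow-down)
β = atan2(-5.6569,-3.6571) = -122.8826°; ψ = atan2(-5.6574,-3.6563) = -122.8742°
θ_1 = β − ψ = -0.0084°
θ_3 = φ − θ_1 − θ_2 = -89.9970° (wrapped to (-180°,180°])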